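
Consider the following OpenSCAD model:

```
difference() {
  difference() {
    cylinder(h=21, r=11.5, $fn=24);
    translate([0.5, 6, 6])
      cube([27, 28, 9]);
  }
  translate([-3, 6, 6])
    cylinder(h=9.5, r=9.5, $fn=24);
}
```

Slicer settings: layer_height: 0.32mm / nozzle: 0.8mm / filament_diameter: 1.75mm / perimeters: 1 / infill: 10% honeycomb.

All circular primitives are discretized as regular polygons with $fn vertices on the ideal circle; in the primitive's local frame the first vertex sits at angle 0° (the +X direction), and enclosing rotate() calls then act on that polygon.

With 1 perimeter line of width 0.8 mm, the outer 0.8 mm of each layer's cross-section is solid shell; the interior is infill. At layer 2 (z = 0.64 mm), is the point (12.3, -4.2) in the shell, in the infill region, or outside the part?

outside

At z = 0.64 mm: the r=11.5 cylinder gives a regular 24-gon of circumradius 11.5 (constant along its height); the cube at (0.5, 6) is not intersected at this z (z outside [6, 15]); Subtracting the remaining from the first: none of the subtracted shapes is present at this height, so the r=11.5 cylinder is unchanged — 1 connected region; the cylinder at (-3, 6) is absent (z outside [6, 15.5]); Subtracting the remaining from the first: none of the subtracted shapes is present at this height, so that combined region is unchanged — 1 connected region. Overall, the cross-section is a single solid region. The nearest boundary edge runs (9.96, -5.75)→(11.11, -2.98); distance from the point to it = 1.57 mm. The point is not inside any of the regions above, so it lies outside the cross-section (1.57 mm from the nearest boundary).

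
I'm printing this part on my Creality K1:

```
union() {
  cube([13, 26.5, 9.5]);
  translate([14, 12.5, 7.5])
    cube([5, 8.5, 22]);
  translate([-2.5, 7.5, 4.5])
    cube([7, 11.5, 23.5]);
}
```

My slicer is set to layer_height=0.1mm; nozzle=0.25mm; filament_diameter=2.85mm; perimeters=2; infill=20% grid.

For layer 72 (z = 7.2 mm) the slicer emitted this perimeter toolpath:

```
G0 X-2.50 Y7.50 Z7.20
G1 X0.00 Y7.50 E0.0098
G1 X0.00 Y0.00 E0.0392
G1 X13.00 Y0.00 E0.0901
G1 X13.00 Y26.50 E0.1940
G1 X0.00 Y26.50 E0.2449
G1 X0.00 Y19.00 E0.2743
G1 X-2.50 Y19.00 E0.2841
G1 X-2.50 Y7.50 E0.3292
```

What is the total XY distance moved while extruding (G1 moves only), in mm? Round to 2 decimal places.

Sum the Euclidean lengths of each G1 segment: total = 84.00 mm.

84.00 mm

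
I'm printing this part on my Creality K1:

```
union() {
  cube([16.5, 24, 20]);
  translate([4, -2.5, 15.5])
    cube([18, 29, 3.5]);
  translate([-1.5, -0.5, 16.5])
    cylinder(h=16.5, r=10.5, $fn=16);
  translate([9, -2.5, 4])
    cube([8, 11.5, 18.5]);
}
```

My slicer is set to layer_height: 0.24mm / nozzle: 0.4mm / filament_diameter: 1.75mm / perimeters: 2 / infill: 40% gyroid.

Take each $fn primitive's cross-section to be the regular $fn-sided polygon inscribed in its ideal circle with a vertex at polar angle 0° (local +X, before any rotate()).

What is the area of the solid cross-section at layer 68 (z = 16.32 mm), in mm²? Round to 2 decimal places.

618.00 mm²

At z = 16.32 mm: the cube (footprint 16.5×24) is included at this height (area 396.00 mm²); the 18×29 cube at (4, -2.5) contributes its full rectangle (area 522.00 mm²); the cylinder at (-1.5, -0.5) is not intersected at this z (z outside [16.5, 33]); the cube at (9, -2.5) is present — its section is the full 8×11.5 rectangle (area 92.00 mm²); Taking the union: the regions partially overlap — summed areas 1010.00 mm² minus the doubly-counted overlap 392.00 mm² gives 618.00 mm² — area = 618.00 mm². Overall, the cross-section is a single solid region. Net area = 618.00 mm².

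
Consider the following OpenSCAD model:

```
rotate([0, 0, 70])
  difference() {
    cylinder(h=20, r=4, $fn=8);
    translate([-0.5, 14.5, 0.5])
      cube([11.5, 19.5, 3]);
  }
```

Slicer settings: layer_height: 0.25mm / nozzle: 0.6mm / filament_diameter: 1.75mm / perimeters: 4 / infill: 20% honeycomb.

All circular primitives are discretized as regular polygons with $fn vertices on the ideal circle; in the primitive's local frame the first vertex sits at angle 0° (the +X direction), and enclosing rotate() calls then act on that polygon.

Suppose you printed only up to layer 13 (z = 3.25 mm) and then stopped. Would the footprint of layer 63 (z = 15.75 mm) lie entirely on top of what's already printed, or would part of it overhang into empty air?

Compare the two slices. At z = 3.25: the r=4 cylinder contributes a regular 8-gon of circumradius 4 (area = (8/2)·4.000²·sin(360°/8) = 45.25 mm²); the cube at (-0.5, 14.5) is present — its section is the full 11.5×19.5 rectangle (area 224.25 mm²); Taking the first minus the rest: starting from the r=4 cylinder (45.25 mm²), the 11.5×19.5 cube at (-0.5, 14.5) misses the remaining region (no effect) — area = 45.25 mm²; (rotated 70° about Z; rotation is an isometry so areas/perimeters/island counts are preserved). At z = 15.75: the cylinder: section is a regular 8-gon, circumradius r=4 (area = (8/2)·4.000²·sin(360°/8) = 45.25 mm²); the cube at (-0.5, 14.5) is not intersected at this z (z outside [0.5, 3.5]); Taking the first minus the rest: none of the subtracted shapes is present at this height, so the r=4 cylinder is unchanged — area = 45.25 mm²; (rotated 70° about Z; rotation is an isometry so areas/perimeters/island counts are preserved). Checking containment: the cross-section at z = 15.75 is a subset of the cross-section at z = 3.25.

entirely on top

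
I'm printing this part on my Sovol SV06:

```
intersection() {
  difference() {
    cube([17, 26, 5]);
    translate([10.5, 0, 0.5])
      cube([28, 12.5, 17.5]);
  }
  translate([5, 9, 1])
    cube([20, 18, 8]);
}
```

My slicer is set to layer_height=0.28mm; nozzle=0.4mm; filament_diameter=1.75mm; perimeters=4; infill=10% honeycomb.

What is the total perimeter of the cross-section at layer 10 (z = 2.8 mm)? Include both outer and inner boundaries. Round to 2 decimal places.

58.00 mm

At z = 2.8 mm: the cube is present — its section is the full 17×26 rectangle (perimeter 86.00 mm); the cube at (10.5, 0) (footprint 28×12.5) is included at this height (perimeter 81.00 mm); Taking the first minus the rest: starting from the 17×26 cube, the 28×12.5 cube at (10.5, 0) partially overlaps it — only the 81.25 mm² overlap (of its 350.00 mm²) is removed, clipping the outline — boundary = 86.00 mm; the cube at (5, 9) (footprint 20×18) is included at this height (perimeter 76.00 mm); Taking the intersection: the 20×18 cube at (5, 9) partially overlaps that combined region; clipping to the common part keeps 181.25 mm² — boundary = 58.00 mm. Overall, the cross-section is a single solid region. Total boundary length (outer) = 58.00 mm.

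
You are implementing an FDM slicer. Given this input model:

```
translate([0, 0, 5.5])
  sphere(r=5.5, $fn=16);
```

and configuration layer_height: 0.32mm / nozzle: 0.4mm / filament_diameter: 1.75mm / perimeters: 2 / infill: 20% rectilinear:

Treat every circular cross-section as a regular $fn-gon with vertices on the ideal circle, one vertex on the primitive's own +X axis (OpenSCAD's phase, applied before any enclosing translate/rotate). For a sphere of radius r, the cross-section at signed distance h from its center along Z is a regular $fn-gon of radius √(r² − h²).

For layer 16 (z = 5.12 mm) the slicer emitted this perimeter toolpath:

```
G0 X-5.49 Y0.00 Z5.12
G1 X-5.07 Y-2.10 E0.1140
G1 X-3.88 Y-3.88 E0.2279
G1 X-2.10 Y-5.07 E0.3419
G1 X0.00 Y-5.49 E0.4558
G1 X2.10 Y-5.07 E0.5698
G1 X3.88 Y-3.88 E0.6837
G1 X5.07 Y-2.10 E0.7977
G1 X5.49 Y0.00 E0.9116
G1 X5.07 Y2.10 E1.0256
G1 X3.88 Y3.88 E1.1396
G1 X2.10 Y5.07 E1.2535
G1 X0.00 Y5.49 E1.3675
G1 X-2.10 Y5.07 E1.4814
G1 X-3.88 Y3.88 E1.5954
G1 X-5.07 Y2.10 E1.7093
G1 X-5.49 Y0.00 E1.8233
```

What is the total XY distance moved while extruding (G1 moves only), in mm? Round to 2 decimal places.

Sum the Euclidean lengths of each G1 segment: total = 34.26 mm.

34.26 mm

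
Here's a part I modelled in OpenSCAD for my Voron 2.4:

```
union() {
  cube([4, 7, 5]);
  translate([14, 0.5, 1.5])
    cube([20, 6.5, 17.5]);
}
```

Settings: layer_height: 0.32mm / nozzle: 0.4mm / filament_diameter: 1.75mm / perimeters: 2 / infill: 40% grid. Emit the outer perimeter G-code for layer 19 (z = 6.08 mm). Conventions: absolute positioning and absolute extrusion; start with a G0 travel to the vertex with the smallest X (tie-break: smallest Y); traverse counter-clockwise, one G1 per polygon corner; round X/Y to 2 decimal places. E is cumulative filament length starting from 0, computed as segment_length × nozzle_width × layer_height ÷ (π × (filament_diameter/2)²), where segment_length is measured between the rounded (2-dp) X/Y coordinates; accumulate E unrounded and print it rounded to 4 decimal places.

At z = 6.08 mm: the cube does not reach this height (z outside [0, 5]); the 20×6.5 cube at (14, 0.5) contributes its full rectangle; Combining (union): only the 20×6.5 cube at (14, 0.5) is present, so the union is just that shape — 1 connected region. The outline is a single polygon with 4 vertices. Extrusion per mm of travel: 0.4 × 0.32 / (π × 0.875²) = 0.053216. Accumulating E over each segment gives final E = 2.8205.

G0 X14.00 Y0.50 Z6.08
G1 X34.00 Y0.50 E1.0643
G1 X34.00 Y7.00 E1.4102
G1 X14.00 Y7.00 E2.4746
G1 X14.00 Y0.50 E2.8205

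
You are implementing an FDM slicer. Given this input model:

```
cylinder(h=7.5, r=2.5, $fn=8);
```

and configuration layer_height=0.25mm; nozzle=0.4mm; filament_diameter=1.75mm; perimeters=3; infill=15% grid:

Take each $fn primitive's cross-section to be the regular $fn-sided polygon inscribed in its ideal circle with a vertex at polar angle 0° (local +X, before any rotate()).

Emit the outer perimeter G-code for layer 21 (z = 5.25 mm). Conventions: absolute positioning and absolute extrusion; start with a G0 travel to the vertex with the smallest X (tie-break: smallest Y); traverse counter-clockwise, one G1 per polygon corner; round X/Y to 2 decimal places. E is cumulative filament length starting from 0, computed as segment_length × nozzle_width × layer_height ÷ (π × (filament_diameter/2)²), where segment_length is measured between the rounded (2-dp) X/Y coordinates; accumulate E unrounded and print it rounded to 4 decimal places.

G0 X-2.50 Y0.00 Z5.25
G1 X-1.77 Y-1.77 E0.0796
G1 X0.00 Y-2.50 E0.1592
G1 X1.77 Y-1.77 E0.2388
G1 X2.50 Y0.00 E0.3184
G1 X1.77 Y1.77 E0.3980
G1 X0.00 Y2.50 E0.4776
G1 X-1.77 Y1.77 E0.5572
G1 X-2.50 Y0.00 E0.6368

At z = 5.25 mm: the r=2.5 cylinder contributes a regular 8-gon of circumradius 2.5. The outline is a single polygon with 8 vertices. Extrusion per mm of travel: 0.4 × 0.25 / (π × 0.875²) = 0.041575. Accumulating E over each segment gives final E = 0.6368.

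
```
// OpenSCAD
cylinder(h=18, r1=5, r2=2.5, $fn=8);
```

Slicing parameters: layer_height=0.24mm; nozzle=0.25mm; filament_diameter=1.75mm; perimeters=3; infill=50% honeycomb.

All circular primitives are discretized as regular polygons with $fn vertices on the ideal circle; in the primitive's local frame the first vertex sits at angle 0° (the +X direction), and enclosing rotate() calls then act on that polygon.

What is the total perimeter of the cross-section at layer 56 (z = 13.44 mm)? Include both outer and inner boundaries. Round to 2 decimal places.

At z = 13.44 mm: the cone (r1=5→r2=2.5) has section circumradius 3.133 here — a regular 8-gon (perimeter = 2·8·3.133·sin(180°/8) = 19.19 mm). Overall, the cross-section is a single solid region. Total boundary length (outer) = 19.19 mm.

19.19 mm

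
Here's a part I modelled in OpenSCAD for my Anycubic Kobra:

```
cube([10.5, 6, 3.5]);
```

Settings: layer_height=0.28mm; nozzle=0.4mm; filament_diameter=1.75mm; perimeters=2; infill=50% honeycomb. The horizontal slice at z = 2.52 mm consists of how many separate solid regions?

At z = 2.52 mm: the 10.5×6 cube contributes its full rectangle. The result has 1 disconnected region.

1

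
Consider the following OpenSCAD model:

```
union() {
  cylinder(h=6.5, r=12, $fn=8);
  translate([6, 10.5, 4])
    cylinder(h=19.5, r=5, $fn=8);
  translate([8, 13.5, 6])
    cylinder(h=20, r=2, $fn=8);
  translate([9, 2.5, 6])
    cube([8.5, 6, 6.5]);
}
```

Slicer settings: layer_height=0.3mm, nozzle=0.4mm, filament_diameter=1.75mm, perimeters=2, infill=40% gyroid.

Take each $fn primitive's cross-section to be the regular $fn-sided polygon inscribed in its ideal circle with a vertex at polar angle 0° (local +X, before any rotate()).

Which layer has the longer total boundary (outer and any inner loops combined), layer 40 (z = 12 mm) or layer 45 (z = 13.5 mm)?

Layer 40 (z = 12): the cylinder is absent (z outside [0, 6.5]); the r=5 cylinder at (6, 10.5) gives a regular 8-gon of circumradius 5 (constant along its height) (perimeter = 2·8·5.000·sin(180°/8) = 30.61 mm); the cylinder at (8, 13.5): section is a regular 8-gon, circumradius r=2 (perimeter = 2·8·2.000·sin(180°/8) = 12.25 mm); the 8.5×6 cube at (9, 2.5) contributes its full rectangle (perimeter 29.00 mm); Combining (union): the regions partially overlap (shared area 10.78 mm²), so the edge portions inside another operand are dropped and the merged outline is re-measured after clipping — boundary = 55.26 mm. So its perimeter = 55.26 mm. Layer 45 (z = 13.5): the cylinder does not reach this height (z outside [0, 6.5]); the r=5 cylinder at (6, 10.5) contributes a regular 8-gon of circumradius 5 (perimeter = 2·8·5.000·sin(180°/8) = 30.61 mm); the r=2 cylinder at (8, 13.5) contributes a regular 8-gon of circumradius 2 (perimeter = 2·8·2.000·sin(180°/8) = 12.25 mm); the cube at (9, 2.5) is not intersected at this z (z outside [6, 12.5]); Merging all regions: the regions partially overlap (shared area 9.41 mm²), so the edge portions inside another operand are dropped and the merged outline is re-measured after clipping — boundary = 31.43 mm. So its perimeter = 31.43 mm. Layer 40 is larger (55.26 vs 31.43 mm).

layer 40 (z = 12 mm)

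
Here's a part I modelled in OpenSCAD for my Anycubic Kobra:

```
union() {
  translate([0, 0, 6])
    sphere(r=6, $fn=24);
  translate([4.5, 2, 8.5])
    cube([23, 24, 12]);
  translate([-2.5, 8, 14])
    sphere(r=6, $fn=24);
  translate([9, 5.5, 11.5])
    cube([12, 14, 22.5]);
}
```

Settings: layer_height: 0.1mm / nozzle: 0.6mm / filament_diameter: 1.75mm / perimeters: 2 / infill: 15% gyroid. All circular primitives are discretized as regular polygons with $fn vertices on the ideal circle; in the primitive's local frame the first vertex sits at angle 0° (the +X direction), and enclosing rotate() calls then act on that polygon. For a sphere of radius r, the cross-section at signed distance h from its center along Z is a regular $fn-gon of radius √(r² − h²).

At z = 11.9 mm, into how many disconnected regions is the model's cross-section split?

3

At z = 11.9 mm: the sphere: section is a regular 24-gon, circumradius = √(r²−h²) = √(6²−5.9²) = 1.091; the cube at (4.5, 2) (footprint 23×24) is included at this height; the r=6 sphere at (-2.5, 8) contributes a regular 24-gon of circumradius √(6²−2.1²) = 5.620; the cube at (9, 5.5) is present — its section is the full 12×14 rectangle; Combining (union): the regions partially overlap (shared area 168.00 mm²), so overlapping operands fuse into one piece — 3 connected regions. The result has 3 disconnected regions.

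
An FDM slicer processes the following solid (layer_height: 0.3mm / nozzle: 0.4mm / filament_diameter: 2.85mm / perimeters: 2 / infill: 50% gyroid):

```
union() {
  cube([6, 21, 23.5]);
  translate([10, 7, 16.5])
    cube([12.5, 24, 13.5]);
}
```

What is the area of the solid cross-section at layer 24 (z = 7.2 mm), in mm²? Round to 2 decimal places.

126.00 mm²

At z = 7.2 mm: the 6×21 cube contributes its full rectangle (area 126.00 mm²); the cube at (10, 7) is not intersected at this z (z outside [16.5, 30]); Taking the union: only the 6×21 cube is present, so the union is just that shape — area = 126.00 mm². Overall, the cross-section is a single solid region. Net area = 126.00 mm².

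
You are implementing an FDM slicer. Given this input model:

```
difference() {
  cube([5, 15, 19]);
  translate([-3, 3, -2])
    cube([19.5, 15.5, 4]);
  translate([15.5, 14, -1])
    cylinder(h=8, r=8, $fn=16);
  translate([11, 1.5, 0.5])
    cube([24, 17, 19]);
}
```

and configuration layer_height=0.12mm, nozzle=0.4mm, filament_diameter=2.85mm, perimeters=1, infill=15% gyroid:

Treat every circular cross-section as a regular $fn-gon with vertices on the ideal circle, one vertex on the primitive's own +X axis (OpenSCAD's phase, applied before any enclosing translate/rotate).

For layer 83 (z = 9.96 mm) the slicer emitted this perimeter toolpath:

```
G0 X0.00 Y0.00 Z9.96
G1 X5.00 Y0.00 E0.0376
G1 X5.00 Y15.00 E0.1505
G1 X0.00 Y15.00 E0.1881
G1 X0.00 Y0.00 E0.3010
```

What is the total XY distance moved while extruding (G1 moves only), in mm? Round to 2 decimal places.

Sum the Euclidean lengths of each G1 segment: total = 40.00 mm.

40.00 mm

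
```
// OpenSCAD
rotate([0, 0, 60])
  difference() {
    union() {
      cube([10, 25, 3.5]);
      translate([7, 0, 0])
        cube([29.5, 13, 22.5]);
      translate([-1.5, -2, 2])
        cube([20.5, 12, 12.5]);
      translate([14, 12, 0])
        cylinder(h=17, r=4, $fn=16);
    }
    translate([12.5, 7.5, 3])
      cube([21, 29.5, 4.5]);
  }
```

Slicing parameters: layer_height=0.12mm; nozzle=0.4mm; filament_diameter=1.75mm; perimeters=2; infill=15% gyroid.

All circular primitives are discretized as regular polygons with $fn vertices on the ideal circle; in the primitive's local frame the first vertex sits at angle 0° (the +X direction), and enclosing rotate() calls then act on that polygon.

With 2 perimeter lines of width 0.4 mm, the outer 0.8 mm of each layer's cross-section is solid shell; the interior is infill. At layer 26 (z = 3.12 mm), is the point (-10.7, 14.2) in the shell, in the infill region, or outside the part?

infill

At z = 3.12 mm: the 10×25 cube contributes its full rectangle; the cube at (7, 0) is present — its section is the full 29.5×13 rectangle; the cube at (-1.5, -2) is present — its section is the full 20.5×12 rectangle; the r=4 cylinder at (14, 12) contributes a regular 16-gon of circumradius 4; Combining (union): the regions partially overlap (shared area 261.29 mm²), so overlapping operands fuse into one piece — 1 connected region; the cube at (12.5, 7.5) (footprint 21×29.5) is included at this height; Taking the first minus the rest: starting from the result so far, the 21×29.5 cube at (12.5, 7.5) partially overlaps it — only the 128.12 mm² overlap (of its 619.50 mm²) is removed, clipping the outline — 1 connected region; (whole slice rotated 60° about Z — lengths, areas and connectivity unchanged). Overall, the cross-section is a single solid region. Undo the 60° rotation: the query point maps to (6.948, 16.366) in the un-rotated model frame. The nearest boundary edge runs (10.00, 25.00)→(10.00, 13.00); distance from the point to it = 3.05 mm. The point is inside the cross-section and 3.05 mm from the nearest boundary — more than the 0.8 mm shell width (2 × 0.4), so it's in the infill interior.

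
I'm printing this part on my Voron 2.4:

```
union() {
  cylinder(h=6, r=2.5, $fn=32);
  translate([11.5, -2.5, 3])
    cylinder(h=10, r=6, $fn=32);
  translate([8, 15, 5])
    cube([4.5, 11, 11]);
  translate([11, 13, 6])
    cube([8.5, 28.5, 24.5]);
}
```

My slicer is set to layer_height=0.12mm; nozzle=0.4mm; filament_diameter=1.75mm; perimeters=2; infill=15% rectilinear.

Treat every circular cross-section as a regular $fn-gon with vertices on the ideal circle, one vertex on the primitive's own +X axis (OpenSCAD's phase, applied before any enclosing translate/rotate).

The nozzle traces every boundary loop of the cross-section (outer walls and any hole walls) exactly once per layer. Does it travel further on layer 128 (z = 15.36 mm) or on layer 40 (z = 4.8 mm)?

layer 128 (z = 15.36 mm)

Layer 128 (z = 15.36): the cylinder is not intersected at this z (z outside [0, 6]); the cylinder at (11.5, -2.5) is absent (z outside [3, 13]); the cube at (8, 15) is present — its section is the full 4.5×11 rectangle (perimeter 31.00 mm); the 8.5×28.5 cube at (11, 13) contributes its full rectangle (perimeter 74.00 mm); Combining (union): the regions partially overlap (shared area 16.50 mm²), so the edge portions inside another operand are dropped and the merged outline is re-measured after clipping — boundary = 80.00 mm. So its perimeter = 80.00 mm. Layer 40 (z = 4.8): the cylinder: section is a regular 32-gon, circumradius r=2.5 (perimeter = 2·32·2.500·sin(180°/32) = 15.68 mm); the r=6 cylinder at (11.5, -2.5) gives a regular 32-gon of circumradius 6 (constant along its height) (perimeter = 2·32·6.000·sin(180°/32) = 37.64 mm); the cube at (8, 15) does not reach this height (z outside [5, 16]); the cube at (11, 13) does not reach this height (z outside [6, 30.5]); Combining (union): the 2 present regions are separate (no shared area or edge), so areas and boundary lengths simply add and each stays a separate island — boundary = 53.32 mm. So its perimeter = 53.32 mm. Layer 128 is larger (80.00 vs 53.32 mm).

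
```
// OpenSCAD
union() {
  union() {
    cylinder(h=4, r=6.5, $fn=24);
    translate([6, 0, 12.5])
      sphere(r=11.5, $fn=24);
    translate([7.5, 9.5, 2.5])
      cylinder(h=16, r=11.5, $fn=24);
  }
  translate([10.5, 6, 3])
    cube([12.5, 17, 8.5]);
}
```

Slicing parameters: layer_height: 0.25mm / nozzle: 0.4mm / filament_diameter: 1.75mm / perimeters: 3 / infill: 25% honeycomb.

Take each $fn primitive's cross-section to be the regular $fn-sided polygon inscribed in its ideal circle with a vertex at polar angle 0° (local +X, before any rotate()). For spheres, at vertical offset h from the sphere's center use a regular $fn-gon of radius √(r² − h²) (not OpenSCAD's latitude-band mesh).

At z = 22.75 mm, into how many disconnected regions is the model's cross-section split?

1

At z = 22.75 mm: the cylinder is not intersected at this z (z outside [0, 4]); the r=11.5 sphere at (6, 0) contributes a regular 24-gon of circumradius √(11.5²−10.25²) = 5.214; the cylinder at (7.5, 9.5) does not reach this height (z outside [2.5, 18.5]); Taking the union: only the r=11.5 sphere at (6, 0) is present, so the union is just that shape — 1 connected region; the cube at (10.5, 6) is not intersected at this z (z outside [3, 11.5]); Merging all regions: only the result so far is present, so the union is just that shape — 1 connected region. The result has 1 disconnected region.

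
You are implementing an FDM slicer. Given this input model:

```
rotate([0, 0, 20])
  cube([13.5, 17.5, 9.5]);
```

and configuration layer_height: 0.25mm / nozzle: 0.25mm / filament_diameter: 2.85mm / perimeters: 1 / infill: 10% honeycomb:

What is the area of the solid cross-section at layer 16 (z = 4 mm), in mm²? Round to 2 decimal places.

236.25 mm²

At z = 4 mm: the 13.5×17.5 cube contributes its full rectangle (area 236.25 mm²); (whole slice rotated 20° about Z — lengths, areas and connectivity unchanged). Overall, the cross-section is a single solid region. Net area = 236.25 mm².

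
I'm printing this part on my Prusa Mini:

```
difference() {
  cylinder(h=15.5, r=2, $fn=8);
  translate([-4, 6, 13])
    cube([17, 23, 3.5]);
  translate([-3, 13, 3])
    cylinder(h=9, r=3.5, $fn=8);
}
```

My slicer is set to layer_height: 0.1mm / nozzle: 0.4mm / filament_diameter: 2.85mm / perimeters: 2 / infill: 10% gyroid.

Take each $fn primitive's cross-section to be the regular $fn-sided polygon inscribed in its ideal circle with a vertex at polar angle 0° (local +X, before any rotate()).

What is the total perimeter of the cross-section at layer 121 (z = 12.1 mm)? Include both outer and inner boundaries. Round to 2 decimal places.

At z = 12.1 mm: the r=2 cylinder gives a regular 8-gon of circumradius 2 (constant along its height) (perimeter = 2·8·2.000·sin(180°/8) = 12.25 mm); the cube at (-4, 6) is not intersected at this z (z outside [13, 16.5]); the cylinder at (-3, 13) does not reach this height (z outside [3, 12]); Subtracting the remaining from the first: none of the subtracted shapes is present at this height, so the r=2 cylinder is unchanged — boundary = 12.25 mm. Overall, the cross-section is a single solid region. Total boundary length (outer) = 12.25 mm.

12.25 mm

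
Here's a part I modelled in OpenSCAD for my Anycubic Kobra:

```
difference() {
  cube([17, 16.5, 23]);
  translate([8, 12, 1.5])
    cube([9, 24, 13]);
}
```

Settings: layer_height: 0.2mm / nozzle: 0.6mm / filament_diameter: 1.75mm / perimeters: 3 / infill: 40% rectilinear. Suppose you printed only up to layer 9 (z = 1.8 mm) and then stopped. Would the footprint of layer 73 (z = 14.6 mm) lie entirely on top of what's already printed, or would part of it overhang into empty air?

Compare the two slices. At z = 1.8: the cube is present — its section is the full 17×16.5 rectangle (area 280.50 mm²); the 9×24 cube at (8, 12) contributes its full rectangle (area 216.00 mm²); Subtracting the remaining from the first: starting from the 17×16.5 cube (280.50 mm²), the 9×24 cube at (8, 12) partially overlaps it — only the 40.50 mm² overlap (of its 216.00 mm²) is removed, clipping the outline — area = 240.00 mm². At z = 14.6: the 17×16.5 cube contributes its full rectangle (area 280.50 mm²); the cube at (8, 12) is not intersected at this z (z outside [1.5, 14.5]); After the difference (first − rest): none of the subtracted shapes is present at this height, so the 17×16.5 cube is unchanged — area = 280.50 mm². Checking containment: at z = 14.6 the cross-section extends beyond the z = 1.8 cross-section by about 40.50 mm².

part overhangs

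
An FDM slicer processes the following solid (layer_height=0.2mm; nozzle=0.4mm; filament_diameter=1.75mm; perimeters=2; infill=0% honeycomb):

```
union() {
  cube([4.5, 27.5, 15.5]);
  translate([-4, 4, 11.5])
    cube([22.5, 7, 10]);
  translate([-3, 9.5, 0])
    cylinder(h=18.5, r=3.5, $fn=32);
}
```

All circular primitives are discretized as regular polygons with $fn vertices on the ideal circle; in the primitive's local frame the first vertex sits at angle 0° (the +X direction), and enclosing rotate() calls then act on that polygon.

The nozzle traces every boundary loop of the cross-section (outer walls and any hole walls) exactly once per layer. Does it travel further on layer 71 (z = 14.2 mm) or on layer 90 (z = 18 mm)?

layer 71 (z = 14.2 mm)

Layer 71 (z = 14.2): the cube (footprint 4.5×27.5) is included at this height (perimeter 64.00 mm); the cube at (-4, 4) is present — its section is the full 22.5×7 rectangle (perimeter 59.00 mm); the r=3.5 cylinder at (-3, 9.5) contributes a regular 32-gon of circumradius 3.5 (perimeter = 2·32·3.500·sin(180°/32) = 21.96 mm); Combining (union): the regions partially overlap (shared area 51.09 mm²), so the edge portions inside another operand are dropped and the merged outline is re-measured after clipping — boundary = 104.47 mm. So its perimeter = 104.47 mm. Layer 90 (z = 18): the cube is not intersected at this z (z outside [0, 15.5]); the cube at (-4, 4) (footprint 22.5×7) is included at this height (perimeter 59.00 mm); the r=3.5 cylinder at (-3, 9.5) gives a regular 32-gon of circumradius 3.5 (constant along its height) (perimeter = 2·32·3.500·sin(180°/32) = 21.96 mm); Combining (union): the regions partially overlap (shared area 19.57 mm²), so the edge portions inside another operand are dropped and the merged outline is re-measured after clipping — boundary = 63.91 mm. So its perimeter = 63.91 mm. Layer 71 is larger (104.47 vs 63.91 mm).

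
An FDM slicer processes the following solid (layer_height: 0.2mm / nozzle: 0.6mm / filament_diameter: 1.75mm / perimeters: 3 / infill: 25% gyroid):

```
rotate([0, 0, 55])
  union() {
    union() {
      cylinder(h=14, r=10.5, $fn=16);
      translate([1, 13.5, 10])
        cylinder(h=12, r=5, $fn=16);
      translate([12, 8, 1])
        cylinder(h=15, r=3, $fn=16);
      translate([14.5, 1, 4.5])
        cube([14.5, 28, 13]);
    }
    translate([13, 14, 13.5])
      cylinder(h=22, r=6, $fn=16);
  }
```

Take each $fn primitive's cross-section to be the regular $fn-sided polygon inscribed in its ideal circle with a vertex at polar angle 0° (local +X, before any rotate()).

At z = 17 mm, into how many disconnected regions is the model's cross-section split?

At z = 17 mm: the cylinder is not intersected at this z (z outside [0, 14]); the r=5 cylinder at (1, 13.5) contributes a regular 16-gon of circumradius 5; the cylinder at (12, 8) is not intersected at this z (z outside [1, 16]); the cube at (14.5, 1) is present — its section is the full 14.5×28 rectangle; Taking the union: the 2 present regions are separate (no shared area or edge), so areas and boundary lengths simply add and each stays a separate island — 2 connected regions; the cylinder at (13, 14): section is a regular 16-gon, circumradius r=6; Merging all regions: the regions partially overlap (shared area 37.55 mm²), so overlapping operands fuse into one piece — 2 connected regions; (rotated 55° about Z; rotation is an isometry so areas/perimeters/island counts are preserved). The result has 2 disconnected regions.

2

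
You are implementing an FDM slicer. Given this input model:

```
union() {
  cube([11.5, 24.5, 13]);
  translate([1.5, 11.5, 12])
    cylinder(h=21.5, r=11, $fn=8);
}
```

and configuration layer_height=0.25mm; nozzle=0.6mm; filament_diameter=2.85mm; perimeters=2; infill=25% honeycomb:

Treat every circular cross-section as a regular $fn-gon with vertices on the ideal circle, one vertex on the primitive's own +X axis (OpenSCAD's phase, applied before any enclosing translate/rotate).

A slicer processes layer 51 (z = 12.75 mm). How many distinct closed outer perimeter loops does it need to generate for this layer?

At z = 12.75 mm: the 11.5×24.5 cube contributes its full rectangle; the r=11 cylinder at (1.5, 11.5) gives a regular 8-gon of circumradius 11 (constant along its height); Taking the union: the regions partially overlap (shared area 200.77 mm²), so overlapping operands fuse into one piece — 1 connected region. The result has 1 disconnected region.

1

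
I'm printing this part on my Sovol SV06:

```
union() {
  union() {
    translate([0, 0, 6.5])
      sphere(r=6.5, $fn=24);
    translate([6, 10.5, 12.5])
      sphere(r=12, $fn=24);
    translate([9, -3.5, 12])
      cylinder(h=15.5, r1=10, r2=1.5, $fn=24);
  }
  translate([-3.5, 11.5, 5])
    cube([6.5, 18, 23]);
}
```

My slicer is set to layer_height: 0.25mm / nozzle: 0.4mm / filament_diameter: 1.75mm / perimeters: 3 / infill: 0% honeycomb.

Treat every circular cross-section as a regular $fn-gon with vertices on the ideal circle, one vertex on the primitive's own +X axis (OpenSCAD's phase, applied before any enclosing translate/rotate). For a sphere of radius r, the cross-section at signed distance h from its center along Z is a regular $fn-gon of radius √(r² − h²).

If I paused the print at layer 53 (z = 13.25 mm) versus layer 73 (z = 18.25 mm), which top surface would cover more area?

Layer 53 (z = 13.25): the sphere does not reach this height (|z−center|=6.750 > r=6.5); the r=12 sphere at (6, 10.5) contributes a regular 24-gon of circumradius √(12²−0.75²) = 11.977 (area = (24/2)·11.977²·sin(360°/24) = 445.49 mm²); the cone at (9, -3.5) (r1=10→r2=1.5) has section circumradius 9.315 here — a regular 24-gon (area = (24/2)·9.315²·sin(360°/24) = 269.46 mm²); Merging all regions: the regions partially overlap — summed areas 714.95 mm² minus the doubly-counted overlap 72.96 mm² gives 642.00 mm² — area = 642.00 mm²; the cube at (-3.5, 11.5) is present — its section is the full 6.5×18 rectangle (area 117.00 mm²); Taking the union: the regions partially overlap — summed areas 759.00 mm² minus the doubly-counted overlap 57.75 mm² gives 701.25 mm² — area = 701.25 mm². So its area = 701.25 mm². Layer 73 (z = 18.25): the sphere does not reach this height (|z−center|=11.750 > r=6.5); the sphere at (6, 10.5): section is a regular 24-gon, circumradius = √(r²−h²) = √(12²−5.75²) = 10.533 (area = (24/2)·10.533²·sin(360°/24) = 344.55 mm²); the cone at (9, -3.5) (r1=10→r2=1.5) has section circumradius 6.573 here — a regular 24-gon (area = (24/2)·6.573²·sin(360°/24) = 134.17 mm²); Taking the union: the regions partially overlap — summed areas 478.72 mm² minus the doubly-counted overlap 16.16 mm² gives 462.56 mm² — area = 462.56 mm²; the cube at (-3.5, 11.5) is present — its section is the full 6.5×18 rectangle (area 117.00 mm²); Combining (union): the regions partially overlap — summed areas 579.56 mm² minus the doubly-counted overlap 45.77 mm² gives 533.79 mm² — area = 533.79 mm². So its area = 533.79 mm². Layer 53 is larger (701.25 vs 533.79 mm²).

layer 53 (z = 13.25 mm)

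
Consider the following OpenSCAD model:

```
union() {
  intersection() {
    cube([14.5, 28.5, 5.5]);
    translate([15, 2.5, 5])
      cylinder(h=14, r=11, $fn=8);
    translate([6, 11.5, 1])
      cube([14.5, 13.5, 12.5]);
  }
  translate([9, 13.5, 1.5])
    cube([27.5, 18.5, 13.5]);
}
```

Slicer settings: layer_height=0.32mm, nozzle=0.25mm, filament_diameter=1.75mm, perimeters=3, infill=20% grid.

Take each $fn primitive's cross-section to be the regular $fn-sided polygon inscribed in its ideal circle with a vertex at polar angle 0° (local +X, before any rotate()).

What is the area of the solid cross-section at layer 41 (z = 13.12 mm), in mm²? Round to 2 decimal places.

508.75 mm²

At z = 13.12 mm: the cube does not reach this height (z outside [0, 5.5]); the r=11 cylinder at (15, 2.5) contributes a regular 8-gon of circumradius 11 (area = (8/2)·11.000²·sin(360°/8) = 342.24 mm²); the 14.5×13.5 cube at (6, 11.5) contributes its full rectangle (area 195.75 mm²); Taking the intersection: at least one operand is absent at this height, so nothing remains; the cube at (9, 13.5) is present — its section is the full 27.5×18.5 rectangle (area 508.75 mm²); Taking the union: only the 27.5×18.5 cube at (9, 13.5) is present, so the union is just that shape — area = 508.75 mm². Overall, the cross-section is a single solid region. Net area = 508.75 mm².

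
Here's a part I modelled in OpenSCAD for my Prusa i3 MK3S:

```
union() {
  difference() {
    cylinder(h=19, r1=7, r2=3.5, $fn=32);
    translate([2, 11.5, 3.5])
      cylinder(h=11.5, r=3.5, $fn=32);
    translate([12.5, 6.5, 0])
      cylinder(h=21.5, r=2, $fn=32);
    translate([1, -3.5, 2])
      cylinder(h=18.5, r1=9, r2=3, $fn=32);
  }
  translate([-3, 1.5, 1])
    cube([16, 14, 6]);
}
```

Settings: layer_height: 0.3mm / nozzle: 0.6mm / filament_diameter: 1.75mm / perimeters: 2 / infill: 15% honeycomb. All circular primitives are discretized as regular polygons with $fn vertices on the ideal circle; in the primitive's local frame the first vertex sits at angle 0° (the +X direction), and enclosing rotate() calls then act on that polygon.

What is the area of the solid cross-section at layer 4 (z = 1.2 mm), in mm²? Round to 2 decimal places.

At z = 1.2 mm: the cone (r1=7→r2=3.5) has section circumradius 6.779 here — a regular 32-gon (area = (32/2)·6.779²·sin(360°/32) = 143.44 mm²); the cylinder at (2, 11.5) is not intersected at this z (z outside [3.5, 15]); the r=2 cylinder at (12.5, 6.5) gives a regular 32-gon of circumradius 2 (constant along its height) (area = (32/2)·2.000²·sin(360°/32) = 12.49 mm²); the cone at (1, -3.5) is absent (z outside [2, 20.5]); After the difference (first − rest): starting from the cone (143.44 mm²), the r=2 cylinder at (12.5, 6.5) misses the remaining region (no effect) — area = 143.44 mm²; the cube at (-3, 1.5) (footprint 16×14) is included at this height (area 224.00 mm²); Merging all regions: the regions partially overlap — summed areas 367.44 mm² minus the doubly-counted overlap 40.89 mm² gives 326.55 mm² — area = 326.55 mm². Overall, the cross-section is a single solid region. Net area = 326.55 mm².

326.55 mm²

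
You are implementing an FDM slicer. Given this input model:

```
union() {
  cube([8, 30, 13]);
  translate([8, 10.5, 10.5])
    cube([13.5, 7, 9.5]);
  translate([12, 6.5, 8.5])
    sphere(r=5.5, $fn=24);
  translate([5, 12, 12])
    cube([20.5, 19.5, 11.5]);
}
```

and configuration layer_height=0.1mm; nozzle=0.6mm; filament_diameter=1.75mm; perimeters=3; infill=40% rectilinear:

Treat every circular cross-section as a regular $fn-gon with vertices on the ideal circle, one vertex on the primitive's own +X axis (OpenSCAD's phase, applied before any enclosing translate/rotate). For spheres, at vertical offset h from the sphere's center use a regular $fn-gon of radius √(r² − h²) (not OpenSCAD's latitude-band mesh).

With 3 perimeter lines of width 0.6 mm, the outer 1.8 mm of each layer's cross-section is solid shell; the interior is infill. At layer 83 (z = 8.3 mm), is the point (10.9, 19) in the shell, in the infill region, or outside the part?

At z = 8.3 mm: the cube (footprint 8×30) is included at this height; the cube at (8, 10.5) is absent (z outside [10.5, 20]); the r=5.5 sphere at (12, 6.5) slices to a regular 24-gon of circumradius 5.496 (√(r²−h²) with h=0.2 from center); the cube at (5, 12) does not reach this height (z outside [12, 23.5]); Taking the union: the regions partially overlap (shared area 7.49 mm²), so overlapping operands fuse into one piece — 1 connected region. Overall, the cross-section is a single solid region. The nearest boundary edge runs (8.00, 30.00)→(8.00, 10.24); distance from the point to it = 2.90 mm. The point is not inside any of the regions above, so it lies outside the cross-section (2.90 mm from the nearest boundary).

outside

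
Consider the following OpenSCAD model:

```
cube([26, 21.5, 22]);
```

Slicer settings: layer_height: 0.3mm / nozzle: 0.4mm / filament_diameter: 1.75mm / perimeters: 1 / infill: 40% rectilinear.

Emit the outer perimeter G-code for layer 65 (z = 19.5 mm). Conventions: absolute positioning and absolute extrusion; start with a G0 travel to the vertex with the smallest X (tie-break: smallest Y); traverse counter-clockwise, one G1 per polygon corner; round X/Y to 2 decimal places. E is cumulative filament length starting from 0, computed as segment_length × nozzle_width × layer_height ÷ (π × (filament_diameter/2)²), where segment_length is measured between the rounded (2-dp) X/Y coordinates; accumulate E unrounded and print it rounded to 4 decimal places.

At z = 19.5 mm: the cube (footprint 26×21.5) is included at this height. The outline is a single polygon with 4 vertices. Extrusion per mm of travel: 0.4 × 0.3 / (π × 0.875²) = 0.049890. Accumulating E over each segment gives final E = 4.7396.

G0 X0.00 Y0.00 Z19.50
G1 X26.00 Y0.00 E1.2971
G1 X26.00 Y21.50 E2.3698
G1 X0.00 Y21.50 E3.6669
G1 X0.00 Y0.00 E4.7396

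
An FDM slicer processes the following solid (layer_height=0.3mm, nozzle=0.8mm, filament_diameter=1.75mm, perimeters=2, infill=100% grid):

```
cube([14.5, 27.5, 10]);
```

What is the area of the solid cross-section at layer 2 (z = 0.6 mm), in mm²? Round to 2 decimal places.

At z = 0.6 mm: the cube (footprint 14.5×27.5) is included at this height (area 398.75 mm²). Overall, the cross-section is a single solid region. Net area = 398.75 mm².

398.75 mm²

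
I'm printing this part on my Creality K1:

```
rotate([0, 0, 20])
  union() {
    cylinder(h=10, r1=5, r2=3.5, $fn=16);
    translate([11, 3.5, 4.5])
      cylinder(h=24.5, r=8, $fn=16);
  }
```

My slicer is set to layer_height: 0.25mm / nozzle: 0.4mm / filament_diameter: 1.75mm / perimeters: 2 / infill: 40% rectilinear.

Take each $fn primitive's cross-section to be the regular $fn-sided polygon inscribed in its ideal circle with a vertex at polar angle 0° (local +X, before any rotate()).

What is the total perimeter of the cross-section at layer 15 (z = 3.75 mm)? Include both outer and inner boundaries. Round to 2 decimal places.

27.70 mm

At z = 3.75 mm: the cone contributes a regular 16-gon of circumradius 4.438 (interpolated between r1=5 and r2=3.5 at t=0.375) (perimeter = 2·16·4.438·sin(180°/16) = 27.70 mm); the cylinder at (11, 3.5) is absent (z outside [4.5, 29]); Merging all regions: only the cone is present, so the union is just that shape — boundary = 27.70 mm; (whole slice rotated 20° about Z — lengths, areas and connectivity unchanged). Overall, the cross-section is a single solid region. Total boundary length (outer) = 27.70 mm.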